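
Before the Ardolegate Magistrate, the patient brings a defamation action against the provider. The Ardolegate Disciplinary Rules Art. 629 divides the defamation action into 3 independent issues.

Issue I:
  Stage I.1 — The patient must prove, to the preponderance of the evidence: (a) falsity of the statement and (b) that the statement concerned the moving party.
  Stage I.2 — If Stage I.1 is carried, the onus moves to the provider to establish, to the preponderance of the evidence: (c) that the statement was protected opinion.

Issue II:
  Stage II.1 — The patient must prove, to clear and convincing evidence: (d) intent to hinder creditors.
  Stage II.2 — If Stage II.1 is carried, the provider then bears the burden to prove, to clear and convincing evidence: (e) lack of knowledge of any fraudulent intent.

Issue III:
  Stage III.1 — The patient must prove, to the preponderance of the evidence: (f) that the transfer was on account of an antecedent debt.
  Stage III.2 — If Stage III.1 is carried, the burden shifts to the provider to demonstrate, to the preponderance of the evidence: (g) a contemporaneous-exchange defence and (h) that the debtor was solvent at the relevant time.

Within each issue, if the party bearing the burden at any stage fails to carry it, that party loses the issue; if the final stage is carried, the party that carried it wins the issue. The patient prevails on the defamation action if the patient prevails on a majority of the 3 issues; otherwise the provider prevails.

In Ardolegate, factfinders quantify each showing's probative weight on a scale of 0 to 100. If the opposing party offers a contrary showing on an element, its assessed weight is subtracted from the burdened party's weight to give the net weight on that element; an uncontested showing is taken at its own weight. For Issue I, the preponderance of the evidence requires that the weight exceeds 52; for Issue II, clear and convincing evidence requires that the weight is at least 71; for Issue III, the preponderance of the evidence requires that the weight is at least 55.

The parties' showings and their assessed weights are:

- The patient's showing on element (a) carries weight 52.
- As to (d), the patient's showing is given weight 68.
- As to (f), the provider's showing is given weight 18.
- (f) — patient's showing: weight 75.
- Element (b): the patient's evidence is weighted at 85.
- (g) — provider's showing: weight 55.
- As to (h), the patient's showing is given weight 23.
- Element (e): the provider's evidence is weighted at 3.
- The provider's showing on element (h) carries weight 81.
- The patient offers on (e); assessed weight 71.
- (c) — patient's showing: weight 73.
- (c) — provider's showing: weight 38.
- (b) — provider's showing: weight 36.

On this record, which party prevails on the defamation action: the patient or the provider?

provider

— Issue I —
Stage I.1 (patient, the preponderance of the evidence, weight exceeds 52): (a) 52 ≤ 52 — fails; (b) net 85−36=49 ≤ 52 — fails.
  Stage I.1 not carried; the patient fails its burden.
The provider prevails on this issue.
— Issue II —
Stage II.1 (patient, clear and convincing evidence, weight is at least 71): (d) 68 < 71 — fails.
  Stage II.1 not carried; the patient fails its burden.
The analysis ends at Stage II.1; the provider prevails on this issue.
— Issue III —
Stage III.1 — burden on patient; standard: the preponderance of the evidence (weight is at least 55).
    (f): 75 − 18 = 57 ≥ 55 [met]
  All elements met. The burden passes to the provider.
Stage III.2 — burden on provider; standard: the preponderance of the evidence (weight is at least 55).
    (g): 55 ≥ 55 [met]
    (h): 81 − 23 = 58 ≥ 55 [met]
  Stage III.2 carried; the final stage is satisfied.
Every stage carried; the provider prevails on this issue.
Per-issue: Issue I → provider; Issue II → provider; Issue III → provider. The patient must prevail on a majority of issues; overall, the provider prevails.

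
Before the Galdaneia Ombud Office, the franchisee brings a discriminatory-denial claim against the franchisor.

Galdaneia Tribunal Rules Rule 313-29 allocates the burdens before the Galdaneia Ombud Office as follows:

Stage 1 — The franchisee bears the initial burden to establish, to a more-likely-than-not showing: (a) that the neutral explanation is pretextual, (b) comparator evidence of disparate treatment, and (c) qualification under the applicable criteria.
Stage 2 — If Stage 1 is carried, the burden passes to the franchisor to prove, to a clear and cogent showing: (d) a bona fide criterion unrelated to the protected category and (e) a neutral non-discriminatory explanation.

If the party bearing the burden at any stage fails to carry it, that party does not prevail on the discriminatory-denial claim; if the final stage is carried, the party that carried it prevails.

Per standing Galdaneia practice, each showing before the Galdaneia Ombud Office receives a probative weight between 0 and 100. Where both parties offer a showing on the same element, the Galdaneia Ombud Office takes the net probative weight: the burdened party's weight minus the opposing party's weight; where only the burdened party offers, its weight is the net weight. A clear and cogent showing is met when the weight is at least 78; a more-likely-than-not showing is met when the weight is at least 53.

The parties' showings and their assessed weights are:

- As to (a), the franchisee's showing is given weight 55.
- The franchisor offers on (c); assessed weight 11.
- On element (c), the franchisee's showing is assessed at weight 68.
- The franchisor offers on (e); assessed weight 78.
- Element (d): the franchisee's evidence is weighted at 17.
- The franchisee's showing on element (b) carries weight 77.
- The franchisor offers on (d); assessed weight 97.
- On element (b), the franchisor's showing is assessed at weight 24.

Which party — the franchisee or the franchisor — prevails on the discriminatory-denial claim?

Stage 1 (franchisee, a more-likely-than-not showing, weight is at least 53): (a) 55 ≥ 53 — meets; (b) net 77−24=53 ≥ 53 — meets; (c) net 68−11=57 ≥ 53 — meets.
  Stage 1 carried; the burden shifts to the franchisor.
Stage 2 (franchisor, a clear and cogent showing, weight is at least 78): (d) net 97−17=80 ≥ 78 — meets; (e) 78 ≥ 78 — meets.
  All elements met at the final stage.
With every stage satisfied, the franchisor prevails.

franchisor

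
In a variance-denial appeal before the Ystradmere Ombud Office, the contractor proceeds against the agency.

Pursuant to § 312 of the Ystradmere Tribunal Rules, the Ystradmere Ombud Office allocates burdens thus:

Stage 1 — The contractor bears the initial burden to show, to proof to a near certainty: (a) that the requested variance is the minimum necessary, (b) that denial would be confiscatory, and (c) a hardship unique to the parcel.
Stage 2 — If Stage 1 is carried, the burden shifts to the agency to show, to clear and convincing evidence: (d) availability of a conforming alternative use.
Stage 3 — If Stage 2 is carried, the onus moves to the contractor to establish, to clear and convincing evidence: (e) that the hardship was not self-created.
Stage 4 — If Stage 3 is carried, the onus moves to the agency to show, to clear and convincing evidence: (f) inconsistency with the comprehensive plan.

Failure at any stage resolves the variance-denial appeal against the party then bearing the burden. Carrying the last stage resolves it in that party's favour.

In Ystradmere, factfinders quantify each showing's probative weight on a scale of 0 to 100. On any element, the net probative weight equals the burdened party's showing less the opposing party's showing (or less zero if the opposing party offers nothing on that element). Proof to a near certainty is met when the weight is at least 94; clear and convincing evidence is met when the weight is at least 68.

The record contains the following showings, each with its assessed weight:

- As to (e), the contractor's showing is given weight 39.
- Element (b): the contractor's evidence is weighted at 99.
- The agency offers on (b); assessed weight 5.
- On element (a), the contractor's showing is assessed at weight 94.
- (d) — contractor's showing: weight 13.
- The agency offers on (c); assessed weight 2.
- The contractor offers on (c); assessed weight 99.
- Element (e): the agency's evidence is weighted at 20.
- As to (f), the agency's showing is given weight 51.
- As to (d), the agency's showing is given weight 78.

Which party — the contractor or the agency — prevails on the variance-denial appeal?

Stage 1 (contractor, proof to a near certainty, weight is at least 94): (a) 94 ≥ 94 — meets; (b) net 99−5=94 ≥ 94 — meets; (c) net 99−2=97 ≥ 94 — meets.
  All elements met. The burden passes to the agency.
Stage 2 (agency, clear and convincing evidence, weight is at least 68): (d) net 78−13=65 < 68 — fails.
  Not every element is met, so the agency fails to carry Stage 2.
So the contractor prevails.

contractor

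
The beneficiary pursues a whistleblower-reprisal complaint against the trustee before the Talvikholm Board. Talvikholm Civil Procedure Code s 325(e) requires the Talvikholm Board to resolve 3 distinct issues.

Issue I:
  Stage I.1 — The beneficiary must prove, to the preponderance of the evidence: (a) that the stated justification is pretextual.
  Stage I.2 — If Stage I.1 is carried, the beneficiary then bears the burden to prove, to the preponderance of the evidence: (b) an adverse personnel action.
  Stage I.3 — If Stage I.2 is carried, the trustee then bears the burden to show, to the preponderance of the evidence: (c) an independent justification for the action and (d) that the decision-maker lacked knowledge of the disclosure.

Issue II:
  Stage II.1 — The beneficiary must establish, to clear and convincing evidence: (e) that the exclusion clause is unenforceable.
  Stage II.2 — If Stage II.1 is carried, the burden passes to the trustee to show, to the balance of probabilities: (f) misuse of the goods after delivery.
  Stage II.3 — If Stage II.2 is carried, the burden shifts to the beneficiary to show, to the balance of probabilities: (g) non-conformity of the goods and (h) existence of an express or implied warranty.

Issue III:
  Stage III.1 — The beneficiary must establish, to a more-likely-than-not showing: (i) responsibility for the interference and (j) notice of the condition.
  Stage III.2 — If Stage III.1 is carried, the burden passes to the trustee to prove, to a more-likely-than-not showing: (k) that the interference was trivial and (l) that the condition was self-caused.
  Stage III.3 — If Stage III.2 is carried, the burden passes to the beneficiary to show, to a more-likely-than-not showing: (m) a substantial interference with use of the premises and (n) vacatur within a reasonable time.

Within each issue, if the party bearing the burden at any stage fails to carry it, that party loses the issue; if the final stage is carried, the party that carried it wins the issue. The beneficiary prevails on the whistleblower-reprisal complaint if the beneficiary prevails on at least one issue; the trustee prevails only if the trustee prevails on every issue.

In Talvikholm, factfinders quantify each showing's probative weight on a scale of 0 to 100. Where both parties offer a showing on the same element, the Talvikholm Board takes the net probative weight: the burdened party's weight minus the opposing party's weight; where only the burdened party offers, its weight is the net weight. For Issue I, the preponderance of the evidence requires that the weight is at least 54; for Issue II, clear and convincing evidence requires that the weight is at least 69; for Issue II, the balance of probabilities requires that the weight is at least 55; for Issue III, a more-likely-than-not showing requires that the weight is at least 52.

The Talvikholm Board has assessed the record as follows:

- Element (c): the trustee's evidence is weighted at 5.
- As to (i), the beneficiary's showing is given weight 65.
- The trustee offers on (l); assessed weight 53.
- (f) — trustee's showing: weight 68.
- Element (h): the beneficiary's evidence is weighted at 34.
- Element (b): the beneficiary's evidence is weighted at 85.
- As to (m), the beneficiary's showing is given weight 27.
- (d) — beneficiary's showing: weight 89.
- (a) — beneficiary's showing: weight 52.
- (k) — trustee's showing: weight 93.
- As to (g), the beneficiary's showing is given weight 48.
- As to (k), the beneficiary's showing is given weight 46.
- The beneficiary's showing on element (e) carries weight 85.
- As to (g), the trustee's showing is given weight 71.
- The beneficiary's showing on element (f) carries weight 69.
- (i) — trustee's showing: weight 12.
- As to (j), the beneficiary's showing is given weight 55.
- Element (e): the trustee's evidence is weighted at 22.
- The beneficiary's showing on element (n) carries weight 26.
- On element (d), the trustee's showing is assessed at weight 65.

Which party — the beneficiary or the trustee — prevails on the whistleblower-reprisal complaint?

beneficiary

— Issue I —
Stage I.1 — burden on beneficiary; standard: the preponderance of the evidence (weight is at least 54).
    (a): 52 < 54 [not met]
  Stage I.1 not carried; the beneficiary fails its burden.
The trustee prevails on this issue.
— Issue II —
Stage II.1 — burden on beneficiary; standard: clear and convincing evidence (weight is at least 69).
    (e): 85 − 22 = 63 < 69 [not met]
  Not every element is met, so the beneficiary fails to carry Stage II.1.
The analysis ends at Stage II.1; the trustee prevails on this issue.
— Issue III —
Stage III.1 — burden on beneficiary; standard: a more-likely-than-not showing (weight is at least 52).
    (i): 65 − 12 = 53 ≥ 52 [met]
    (j): 55 ≥ 52 [met]
  Stage III.1 is satisfied; the onus moves to the trustee.
Stage III.2 — burden on trustee; standard: a more-likely-than-not showing (weight is at least 52).
    (k): 93 − 46 = 47 < 52 [not met]
    (l): 53 ≥ 52 [met]
  The trustee does not carry Stage III.2.
So the beneficiary prevails on this issue.
Per-issue: Issue I → trustee; Issue II → trustee; Issue III → beneficiary. The beneficiary must prevail on at least one issue; overall, the beneficiary prevails.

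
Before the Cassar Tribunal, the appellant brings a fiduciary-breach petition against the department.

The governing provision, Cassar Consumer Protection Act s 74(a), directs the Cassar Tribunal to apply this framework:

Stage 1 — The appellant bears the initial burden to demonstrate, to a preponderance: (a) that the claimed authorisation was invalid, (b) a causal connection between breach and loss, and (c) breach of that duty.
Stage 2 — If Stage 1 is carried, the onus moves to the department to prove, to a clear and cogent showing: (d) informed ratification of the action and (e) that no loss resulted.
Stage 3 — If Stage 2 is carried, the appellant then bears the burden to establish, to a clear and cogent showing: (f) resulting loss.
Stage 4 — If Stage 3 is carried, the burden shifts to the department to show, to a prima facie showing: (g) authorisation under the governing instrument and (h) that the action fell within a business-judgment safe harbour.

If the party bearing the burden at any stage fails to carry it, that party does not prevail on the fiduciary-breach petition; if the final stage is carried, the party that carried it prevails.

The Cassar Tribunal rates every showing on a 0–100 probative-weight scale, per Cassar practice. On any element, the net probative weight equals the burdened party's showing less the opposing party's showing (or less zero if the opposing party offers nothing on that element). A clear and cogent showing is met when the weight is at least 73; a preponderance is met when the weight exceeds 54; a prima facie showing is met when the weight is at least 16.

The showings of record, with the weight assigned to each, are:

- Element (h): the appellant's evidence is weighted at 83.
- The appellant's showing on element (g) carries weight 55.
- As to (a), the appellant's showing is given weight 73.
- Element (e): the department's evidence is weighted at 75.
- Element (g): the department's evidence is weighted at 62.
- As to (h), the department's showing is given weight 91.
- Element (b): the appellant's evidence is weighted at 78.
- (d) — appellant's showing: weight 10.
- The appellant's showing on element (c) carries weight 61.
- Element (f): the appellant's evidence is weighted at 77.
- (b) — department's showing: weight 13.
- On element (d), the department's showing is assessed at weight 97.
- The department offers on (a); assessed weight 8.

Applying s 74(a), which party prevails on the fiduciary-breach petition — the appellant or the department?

appellant

Stage 1 (appellant, a preponderance, weight exceeds 54): (a) net 73−8=65 > 54 — meets; (b) net 78−13=65 > 54 — meets; (c) 61 > 54 — meets.
  Stage 1 carried; the burden shifts to the department.
Stage 2 (department, a clear and cogent showing, weight is at least 73): (d) net 97−10=87 ≥ 73 — meets; (e) 75 ≥ 73 — meets.
  Stage 2 carried; the burden shifts to the appellant.
Stage 3 (appellant, a clear and cogent showing, weight is at least 73): (f) 77 ≥ 73 — meets.
  Stage 3 carried; the burden shifts to the department.
Stage 4 (department, a prima facie showing, weight is at least 16): (g) net 62−55=7 < 16 — fails; (h) net 91−83=8 < 16 — fails.
  Not every element is met, so the department fails to carry Stage 4.
So the appellant prevails.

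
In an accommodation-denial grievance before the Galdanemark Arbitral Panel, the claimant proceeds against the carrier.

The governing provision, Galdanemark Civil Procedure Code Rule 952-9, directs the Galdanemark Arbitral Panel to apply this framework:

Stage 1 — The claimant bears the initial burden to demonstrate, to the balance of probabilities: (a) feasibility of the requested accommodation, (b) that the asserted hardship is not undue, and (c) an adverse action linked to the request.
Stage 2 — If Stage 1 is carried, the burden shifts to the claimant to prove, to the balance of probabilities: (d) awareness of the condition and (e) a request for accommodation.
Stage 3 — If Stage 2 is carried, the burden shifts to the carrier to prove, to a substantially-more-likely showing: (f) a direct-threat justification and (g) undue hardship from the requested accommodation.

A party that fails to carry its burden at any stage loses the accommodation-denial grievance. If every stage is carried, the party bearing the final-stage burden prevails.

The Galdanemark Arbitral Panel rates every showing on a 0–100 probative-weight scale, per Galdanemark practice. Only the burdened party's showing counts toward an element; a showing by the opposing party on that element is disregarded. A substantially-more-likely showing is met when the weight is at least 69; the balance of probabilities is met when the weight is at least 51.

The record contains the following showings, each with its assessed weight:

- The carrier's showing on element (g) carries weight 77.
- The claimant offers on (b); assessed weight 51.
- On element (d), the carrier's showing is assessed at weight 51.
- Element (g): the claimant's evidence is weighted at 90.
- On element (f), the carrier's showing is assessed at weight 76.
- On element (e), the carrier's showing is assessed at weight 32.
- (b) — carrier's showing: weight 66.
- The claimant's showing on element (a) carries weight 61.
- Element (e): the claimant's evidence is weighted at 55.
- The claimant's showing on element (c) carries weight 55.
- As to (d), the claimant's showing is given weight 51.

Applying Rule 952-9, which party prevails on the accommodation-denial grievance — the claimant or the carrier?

carrier

At Stage 1 the claimant must meet the balance of probabilities (weight is at least 51): on (a) the weight is 61, ≥ 51, so (a) meets the standard; on (b) the weight is 51 (the carrier's 66 is given no effect), which does reach 51, so (b) meets the standard; on (c) the weight is 55, ≥ 51, so (c) meets the standard.
  All elements met. The claimant retains the burden for Stage 2.
At Stage 2 the claimant must meet the balance of probabilities (weight is at least 51): on (d) the weight is 51 (the carrier's 51 is given no effect), which does reach 51, so (d) meets the standard; on (e) the weight is 55 (the carrier's 32 is given no effect), which does reach 51, so (e) meets the standard.
  Stage 2 carried; the burden shifts to the carrier.
At Stage 3 the carrier must meet a substantially-more-likely showing (weight is at least 69): on (f) the weight is 76, ≥ 69, so (f) meets the standard; on (g) the weight is 77 (the claimant's 90 is given no effect), ≥ 69, so (g) meets the standard.
  The carrier carries the last stage.
With every stage satisfied, the carrier prevails.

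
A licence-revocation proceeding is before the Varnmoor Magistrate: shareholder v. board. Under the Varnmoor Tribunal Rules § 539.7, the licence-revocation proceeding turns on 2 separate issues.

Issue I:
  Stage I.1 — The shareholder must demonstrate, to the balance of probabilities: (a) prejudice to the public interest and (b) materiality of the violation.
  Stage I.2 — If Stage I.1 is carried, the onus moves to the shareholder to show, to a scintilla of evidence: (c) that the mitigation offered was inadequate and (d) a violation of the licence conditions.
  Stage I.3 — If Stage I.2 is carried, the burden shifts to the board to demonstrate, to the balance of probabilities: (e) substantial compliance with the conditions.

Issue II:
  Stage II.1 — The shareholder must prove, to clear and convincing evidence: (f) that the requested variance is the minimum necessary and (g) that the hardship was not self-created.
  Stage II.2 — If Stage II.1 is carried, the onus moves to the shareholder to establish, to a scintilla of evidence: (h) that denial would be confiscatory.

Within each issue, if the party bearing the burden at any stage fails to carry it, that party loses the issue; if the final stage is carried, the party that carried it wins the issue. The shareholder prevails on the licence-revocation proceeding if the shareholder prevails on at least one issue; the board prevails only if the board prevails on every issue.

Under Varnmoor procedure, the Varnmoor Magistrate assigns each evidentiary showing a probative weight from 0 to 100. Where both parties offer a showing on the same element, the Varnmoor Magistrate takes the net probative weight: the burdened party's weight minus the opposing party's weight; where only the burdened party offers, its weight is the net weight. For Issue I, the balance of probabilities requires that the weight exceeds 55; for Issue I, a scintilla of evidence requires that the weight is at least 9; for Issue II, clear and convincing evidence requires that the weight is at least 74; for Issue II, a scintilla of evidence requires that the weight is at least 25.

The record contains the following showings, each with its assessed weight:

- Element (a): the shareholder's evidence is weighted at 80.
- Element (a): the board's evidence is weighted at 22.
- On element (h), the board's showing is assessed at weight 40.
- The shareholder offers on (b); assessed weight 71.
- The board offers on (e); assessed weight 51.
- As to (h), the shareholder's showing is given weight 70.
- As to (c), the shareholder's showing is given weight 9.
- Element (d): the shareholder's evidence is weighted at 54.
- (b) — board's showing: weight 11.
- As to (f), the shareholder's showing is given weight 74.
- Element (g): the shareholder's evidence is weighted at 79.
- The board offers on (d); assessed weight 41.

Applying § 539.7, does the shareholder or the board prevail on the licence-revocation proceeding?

shareholder

— Issue I —
At Stage I.1 the shareholder must meet the balance of probabilities (weight exceeds 55): on (a) the weight is 80 less the opposing 22 gives net 58, which does exceed 55, so (a) meets the standard; on (b) the weight is 71 less the opposing 11 gives net 60, > 55, so (b) meets the standard.
  Stage I.1 carried; the burden remains with the shareholder.
At Stage I.2 the shareholder must meet a scintilla of evidence (weight is at least 9): on (c) the weight is 9, ≥ 9, so (c) meets the standard; on (d) the weight is 54 less the opposing 41 gives net 13, which does reach 9, so (d) meets the standard.
  All elements met. The burden passes to the board.
At Stage I.3 the board must meet the balance of probabilities (weight exceeds 55): on (e) the weight is 51, ≤ 55, so (e) does not meet the standard.
  The board does not carry Stage I.3.
The shareholder prevails on this issue.
— Issue II —
Stage II.1 — burden on shareholder; standard: clear and convincing evidence (weight is at least 74).
    (f): 74 ≥ 74 [met]
    (g): 79 ≥ 74 [met]
  All elements met. The shareholder retains the burden for Stage II.2.
Stage II.2 — burden on shareholder; standard: a scintilla of evidence (weight is at least 25).
    (h): 70 − 40 = 30 ≥ 25 [met]
  All elements met at the final stage.
With every stage satisfied, the shareholder prevails on this issue.
Per-issue: Issue I → shareholder; Issue II → shareholder. The shareholder must prevail on at least one issue; overall, the shareholder prevails.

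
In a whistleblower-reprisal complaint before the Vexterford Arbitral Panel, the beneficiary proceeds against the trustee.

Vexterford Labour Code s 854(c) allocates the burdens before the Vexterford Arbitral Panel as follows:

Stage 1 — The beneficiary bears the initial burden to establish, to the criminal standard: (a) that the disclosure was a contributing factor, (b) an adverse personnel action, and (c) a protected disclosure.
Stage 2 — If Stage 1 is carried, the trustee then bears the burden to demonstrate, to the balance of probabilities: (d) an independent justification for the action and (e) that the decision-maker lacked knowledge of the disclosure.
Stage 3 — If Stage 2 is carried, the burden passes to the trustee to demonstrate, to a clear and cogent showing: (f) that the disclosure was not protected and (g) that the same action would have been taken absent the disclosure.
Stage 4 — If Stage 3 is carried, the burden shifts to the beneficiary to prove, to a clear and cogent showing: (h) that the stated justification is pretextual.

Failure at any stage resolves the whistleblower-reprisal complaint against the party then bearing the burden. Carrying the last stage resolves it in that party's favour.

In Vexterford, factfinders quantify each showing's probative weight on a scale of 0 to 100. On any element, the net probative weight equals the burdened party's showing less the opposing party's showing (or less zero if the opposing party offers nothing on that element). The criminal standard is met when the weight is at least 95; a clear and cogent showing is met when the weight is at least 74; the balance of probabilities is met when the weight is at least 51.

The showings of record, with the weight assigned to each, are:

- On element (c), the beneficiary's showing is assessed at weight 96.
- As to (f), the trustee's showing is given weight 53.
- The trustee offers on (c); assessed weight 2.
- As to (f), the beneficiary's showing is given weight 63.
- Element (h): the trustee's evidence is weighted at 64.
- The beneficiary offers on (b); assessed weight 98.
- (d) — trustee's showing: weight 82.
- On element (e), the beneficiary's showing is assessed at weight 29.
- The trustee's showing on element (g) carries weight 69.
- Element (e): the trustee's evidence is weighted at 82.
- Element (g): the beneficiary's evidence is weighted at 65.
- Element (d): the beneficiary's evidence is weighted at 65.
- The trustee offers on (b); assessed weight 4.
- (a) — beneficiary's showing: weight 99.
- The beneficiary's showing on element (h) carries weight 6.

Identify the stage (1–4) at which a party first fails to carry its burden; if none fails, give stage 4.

At Stage 1 the beneficiary must meet the criminal standard (weight is at least 95): on (a) the weight is 99, which does reach 95, so (a) meets the standard; on (b) the weight is 98 less the opposing 4 gives net 94, which does not reach 95, so (b) does not meet the standard; on (c) the weight is 96 less the opposing 2 gives net 94, which does not reach 95, so (c) does not meet the standard.
  Not every element is met, so the beneficiary fails to carry Stage 1.
So the trustee prevails.

stage 1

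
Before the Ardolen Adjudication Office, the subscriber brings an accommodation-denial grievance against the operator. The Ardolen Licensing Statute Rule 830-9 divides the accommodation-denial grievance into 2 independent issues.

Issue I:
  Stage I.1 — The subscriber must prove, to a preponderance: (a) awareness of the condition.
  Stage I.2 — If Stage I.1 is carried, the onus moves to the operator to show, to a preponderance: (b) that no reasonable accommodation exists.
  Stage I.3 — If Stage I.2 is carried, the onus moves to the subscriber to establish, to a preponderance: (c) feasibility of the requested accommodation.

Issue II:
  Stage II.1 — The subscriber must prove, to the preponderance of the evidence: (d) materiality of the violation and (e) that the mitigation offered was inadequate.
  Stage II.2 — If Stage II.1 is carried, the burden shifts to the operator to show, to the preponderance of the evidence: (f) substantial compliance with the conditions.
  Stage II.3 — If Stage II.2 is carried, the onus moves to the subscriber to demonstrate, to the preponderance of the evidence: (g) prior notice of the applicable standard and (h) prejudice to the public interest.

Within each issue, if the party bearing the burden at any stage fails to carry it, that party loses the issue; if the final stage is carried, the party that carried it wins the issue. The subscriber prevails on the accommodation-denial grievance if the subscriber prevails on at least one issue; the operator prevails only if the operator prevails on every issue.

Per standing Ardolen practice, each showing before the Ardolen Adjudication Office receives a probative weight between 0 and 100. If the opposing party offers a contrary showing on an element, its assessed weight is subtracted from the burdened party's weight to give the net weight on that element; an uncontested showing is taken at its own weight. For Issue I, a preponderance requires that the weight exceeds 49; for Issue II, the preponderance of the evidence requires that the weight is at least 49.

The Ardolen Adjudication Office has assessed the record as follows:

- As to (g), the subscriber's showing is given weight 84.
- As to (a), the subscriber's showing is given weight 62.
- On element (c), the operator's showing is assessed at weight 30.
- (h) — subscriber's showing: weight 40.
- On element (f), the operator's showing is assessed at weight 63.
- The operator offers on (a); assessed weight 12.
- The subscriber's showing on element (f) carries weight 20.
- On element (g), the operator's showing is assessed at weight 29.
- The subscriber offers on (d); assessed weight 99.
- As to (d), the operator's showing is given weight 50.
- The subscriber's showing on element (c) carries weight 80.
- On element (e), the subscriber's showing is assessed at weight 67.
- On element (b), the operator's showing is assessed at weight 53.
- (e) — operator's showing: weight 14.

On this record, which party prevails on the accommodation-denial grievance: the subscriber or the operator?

— Issue I —
Stage I.1 (subscriber, a preponderance, weight exceeds 49): (a) net 62−12=50 > 49 — meets.
  The subscriber carries Stage I.1; the operator now bears the burden.
Stage I.2 (operator, a preponderance, weight exceeds 49): (b) 53 > 49 — meets.
  All elements met. The burden passes to the subscriber.
Stage I.3 (subscriber, a preponderance, weight exceeds 49): (c) net 80−30=50 > 49 — meets.
  Stage I.3 carried; the final stage is satisfied.
With every stage satisfied, the subscriber prevails on this issue.
— Issue II —
At Stage II.1 the subscriber must meet the preponderance of the evidence (weight is at least 49): on (d) the weight is 99 less the opposing 50 gives net 49, which does reach 49, so (d) meets the standard; on (e) the weight is 67 less the opposing 14 gives net 53, which does reach 49, so (e) meets the standard.
  All elements met. The burden passes to the operator.
At Stage II.2 the operator must meet the preponderance of the evidence (weight is at least 49): on (f) the weight is 63 less the opposing 20 gives net 43, < 49, so (f) does not meet the standard.
  Not every element is met, so the operator fails to carry Stage II.2.
The analysis ends at Stage II.2; the subscriber prevails on this issue.
Per-issue: Issue I → subscriber; Issue II → subscriber. The subscriber must prevail on at least one issue; overall, the subscriber prevails.

subscriber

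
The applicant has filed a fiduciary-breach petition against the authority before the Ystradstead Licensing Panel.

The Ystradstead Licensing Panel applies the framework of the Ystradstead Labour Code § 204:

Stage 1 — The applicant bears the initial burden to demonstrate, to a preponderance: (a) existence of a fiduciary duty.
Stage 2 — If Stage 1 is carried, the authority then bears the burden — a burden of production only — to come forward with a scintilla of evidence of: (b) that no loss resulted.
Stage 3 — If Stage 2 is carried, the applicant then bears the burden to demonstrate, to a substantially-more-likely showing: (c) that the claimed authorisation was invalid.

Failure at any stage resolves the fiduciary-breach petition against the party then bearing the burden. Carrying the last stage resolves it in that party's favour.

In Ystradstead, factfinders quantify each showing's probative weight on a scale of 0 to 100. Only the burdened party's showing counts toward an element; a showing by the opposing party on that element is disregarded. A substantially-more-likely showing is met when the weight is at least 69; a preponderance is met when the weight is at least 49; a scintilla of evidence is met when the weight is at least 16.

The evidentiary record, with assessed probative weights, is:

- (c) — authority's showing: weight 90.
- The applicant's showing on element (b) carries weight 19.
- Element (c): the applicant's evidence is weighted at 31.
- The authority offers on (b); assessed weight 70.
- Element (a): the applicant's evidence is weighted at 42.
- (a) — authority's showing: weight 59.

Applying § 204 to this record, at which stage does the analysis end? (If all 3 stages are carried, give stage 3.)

Stage 1 — burden on applicant; standard: a preponderance (weight is at least 49).
    (a): 42 (authority's 59 disregarded) < 49 [not met]
  Stage 1 not carried; the applicant fails its burden.
So the authority prevails.

stage 1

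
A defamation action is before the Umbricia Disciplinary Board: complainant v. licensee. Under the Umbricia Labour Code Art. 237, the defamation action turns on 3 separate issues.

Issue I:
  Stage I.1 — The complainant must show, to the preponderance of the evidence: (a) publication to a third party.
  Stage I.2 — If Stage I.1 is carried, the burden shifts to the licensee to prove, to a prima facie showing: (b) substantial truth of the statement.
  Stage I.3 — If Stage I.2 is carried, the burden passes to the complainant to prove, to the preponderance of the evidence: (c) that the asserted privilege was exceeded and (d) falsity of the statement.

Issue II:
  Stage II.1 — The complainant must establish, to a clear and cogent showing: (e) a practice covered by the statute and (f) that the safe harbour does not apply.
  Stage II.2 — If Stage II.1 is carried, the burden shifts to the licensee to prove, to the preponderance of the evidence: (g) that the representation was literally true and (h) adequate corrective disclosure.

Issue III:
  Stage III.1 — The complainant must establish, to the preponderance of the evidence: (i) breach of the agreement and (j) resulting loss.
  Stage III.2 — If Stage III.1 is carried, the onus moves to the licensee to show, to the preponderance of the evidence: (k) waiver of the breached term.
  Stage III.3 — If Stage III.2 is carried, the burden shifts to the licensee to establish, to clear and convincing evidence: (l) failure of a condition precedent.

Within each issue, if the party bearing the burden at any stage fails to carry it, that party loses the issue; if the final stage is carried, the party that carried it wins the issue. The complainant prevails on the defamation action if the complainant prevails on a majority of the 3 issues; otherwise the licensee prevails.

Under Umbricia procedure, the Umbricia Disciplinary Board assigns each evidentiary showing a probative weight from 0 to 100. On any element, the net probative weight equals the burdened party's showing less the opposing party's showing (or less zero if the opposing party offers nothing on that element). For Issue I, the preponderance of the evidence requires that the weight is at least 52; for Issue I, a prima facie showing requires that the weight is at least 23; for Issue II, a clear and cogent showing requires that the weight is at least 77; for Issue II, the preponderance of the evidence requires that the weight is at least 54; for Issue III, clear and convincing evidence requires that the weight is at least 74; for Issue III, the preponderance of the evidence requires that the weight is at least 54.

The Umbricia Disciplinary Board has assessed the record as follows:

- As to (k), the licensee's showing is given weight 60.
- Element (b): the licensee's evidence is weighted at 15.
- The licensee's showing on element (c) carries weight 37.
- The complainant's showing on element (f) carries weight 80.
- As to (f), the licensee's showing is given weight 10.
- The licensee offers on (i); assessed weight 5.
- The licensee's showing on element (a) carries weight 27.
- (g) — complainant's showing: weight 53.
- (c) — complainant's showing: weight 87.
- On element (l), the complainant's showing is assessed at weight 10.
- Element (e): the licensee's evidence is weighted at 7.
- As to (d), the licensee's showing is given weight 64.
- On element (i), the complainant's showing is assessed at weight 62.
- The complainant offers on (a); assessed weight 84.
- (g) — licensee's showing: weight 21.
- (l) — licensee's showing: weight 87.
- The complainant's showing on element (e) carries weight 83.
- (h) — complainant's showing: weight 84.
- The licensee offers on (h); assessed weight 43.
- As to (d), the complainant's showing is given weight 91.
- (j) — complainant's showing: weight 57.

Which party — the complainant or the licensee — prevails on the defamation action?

— Issue I —
At Stage I.1 the complainant must meet the preponderance of the evidence (weight is at least 52): on (a) the weight is 84 less the opposing 27 gives net 57, ≥ 52, so (a) meets the standard.
  The complainant carries Stage I.1; the licensee now bears the burden.
At Stage I.2 the licensee must meet a prima facie showing (weight is at least 23): on (b) the weight is 15, < 23, so (b) does not meet the standard.
  Not every element is met, so the licensee fails to carry Stage I.2.
The analysis ends at Stage I.2; the complainant prevails on this issue.
— Issue II —
At Stage II.1 the complainant must meet a clear and cogent showing (weight is at least 77): on (e) the weight is 83 less the opposing 7 gives net 76, < 77, so (e) does not meet the standard; on (f) the weight is 80 less the opposing 10 gives net 70, which does not reach 77, so (f) does not meet the standard.
  Not every element is met, so the complainant fails to carry Stage II.1.
The licensee prevails on this issue.
— Issue III —
Stage III.1 — burden on complainant; standard: the preponderance of the evidence (weight is at least 54).
    (i): 62 − 5 = 57 ≥ 54 [met]
    (j): 57 ≥ 54 [met]
  Stage III.1 is satisfied; the onus moves to the licensee.
Stage III.2 — burden on licensee; standard: the preponderance of the evidence (weight is at least 54).
    (k): 60 ≥ 54 [met]
  Stage III.2 is satisfied; the licensee continues to bear the burden.
Stage III.3 — burden on licensee; standard: clear and convincing evidence (weight is at least 74).
    (l): 87 − 10 = 77 ≥ 74 [met]
  All elements met at the final stage.
With every stage satisfied, the licensee prevails on this issue.
Per-issue: Issue I → complainant; Issue II → licensee; Issue III → licensee. The complainant must prevail on a majority of issues; overall, the licensee prevails.

licensee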